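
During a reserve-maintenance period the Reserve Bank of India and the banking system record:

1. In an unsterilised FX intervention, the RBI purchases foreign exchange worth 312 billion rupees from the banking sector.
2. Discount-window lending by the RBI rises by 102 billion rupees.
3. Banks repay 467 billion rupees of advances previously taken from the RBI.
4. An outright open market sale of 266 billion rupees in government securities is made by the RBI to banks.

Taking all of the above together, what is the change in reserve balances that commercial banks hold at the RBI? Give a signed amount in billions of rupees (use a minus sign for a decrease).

-319 billion

FX purchase 312 billion rupees: the RBI pays by crediting reserve accounts → +312B.
Discount-window loan 102 billion rupees: the loan is credited to the bank's reserve account → +102B.
Discount-window repayment 467 billion rupees: repayment is debited from reserves → −467B.
OMO sale (to banks) 266 billion rupees: the buying banks pay out of their reserve balances → −266B.
Net: 312 + 102 − 467 − 266 = -319 billion.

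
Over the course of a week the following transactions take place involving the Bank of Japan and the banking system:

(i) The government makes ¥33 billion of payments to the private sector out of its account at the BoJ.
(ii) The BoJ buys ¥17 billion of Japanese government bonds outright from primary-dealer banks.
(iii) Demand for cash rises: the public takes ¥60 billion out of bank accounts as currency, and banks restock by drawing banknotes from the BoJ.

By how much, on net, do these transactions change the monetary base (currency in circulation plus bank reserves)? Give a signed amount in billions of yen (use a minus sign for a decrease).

Government spending ¥33 billion: a non-base liability converts back to reserves → +¥33B.
OMO purchase (from banks) ¥17 billion: BoJ balance sheet expands → +¥17B.
Currency withdrawal ¥60 billion: just a shift between currency and reserves — both are base money → 0.
Net: 33 + 17 + 0 = +¥50 billion.

+¥50 billion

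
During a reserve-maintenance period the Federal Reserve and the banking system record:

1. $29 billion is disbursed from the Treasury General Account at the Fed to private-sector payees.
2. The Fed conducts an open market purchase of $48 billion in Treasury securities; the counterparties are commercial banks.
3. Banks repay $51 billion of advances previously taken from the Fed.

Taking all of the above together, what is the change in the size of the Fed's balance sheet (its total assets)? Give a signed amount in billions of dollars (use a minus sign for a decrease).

Government spending $29 billion: only the composition of liabilities changes → 0.
OMO purchase (from banks) $48 billion: a Fed asset is acquired → +$48B.
Discount-window repayment $51 billion: a Fed asset is shed → −$51B.
Net: 0 + 48 − 51 = -$3 billion.

-$3 billion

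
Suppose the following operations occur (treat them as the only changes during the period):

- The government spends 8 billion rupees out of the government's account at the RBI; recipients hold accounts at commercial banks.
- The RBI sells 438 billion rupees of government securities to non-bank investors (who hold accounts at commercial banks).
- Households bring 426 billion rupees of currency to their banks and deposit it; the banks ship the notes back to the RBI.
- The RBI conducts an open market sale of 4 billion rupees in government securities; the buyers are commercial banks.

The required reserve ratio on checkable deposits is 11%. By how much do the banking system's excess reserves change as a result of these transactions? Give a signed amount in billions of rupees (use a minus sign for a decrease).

Government spending 8 billion rupees: reserves +8B, deposits +8B.
Asset sale (to non-banks) 438 billion rupees: reserves −438B, deposits −438B.
Currency deposit 426 billion rupees: reserves +426B, deposits +426B.
OMO sale (to banks) 4 billion rupees: reserves −4B, deposits 0.
Totals: Δreserves = −8B, Δdeposits = −4B.
Δrequired reserves = 11% × −4B = −0.44B.
Δexcess reserves = Δreserves − Δrequired = −8B − (−0.44B) = -7.56 billion.

-7.56 billion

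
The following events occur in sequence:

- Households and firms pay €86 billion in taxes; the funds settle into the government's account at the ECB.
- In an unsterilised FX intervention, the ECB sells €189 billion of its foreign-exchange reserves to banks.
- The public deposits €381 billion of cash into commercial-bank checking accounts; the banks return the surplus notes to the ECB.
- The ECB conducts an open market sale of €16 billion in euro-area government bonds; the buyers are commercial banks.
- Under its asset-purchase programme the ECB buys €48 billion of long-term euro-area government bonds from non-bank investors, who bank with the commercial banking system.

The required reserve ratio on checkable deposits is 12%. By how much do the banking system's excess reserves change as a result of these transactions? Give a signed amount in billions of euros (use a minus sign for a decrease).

Government account inflow €86 billion: reserves −€86B, deposits −€86B.
FX sale €189 billion: reserves −€189B, deposits 0.
Currency deposit €381 billion: reserves +€381B, deposits +€381B.
OMO sale (to banks) €16 billion: reserves −€16B, deposits 0.
Asset purchase (from non-banks) €48 billion: reserves +€48B, deposits +€48B.
Totals: Δreserves = +€138B, Δdeposits = +€343B.
Δrequired reserves = 12% × +€343B = +€41.16B.
Δexcess reserves = Δreserves − Δrequired = +€138B − (+€41.16B) = +€96.84 billion.

+€96.84 billion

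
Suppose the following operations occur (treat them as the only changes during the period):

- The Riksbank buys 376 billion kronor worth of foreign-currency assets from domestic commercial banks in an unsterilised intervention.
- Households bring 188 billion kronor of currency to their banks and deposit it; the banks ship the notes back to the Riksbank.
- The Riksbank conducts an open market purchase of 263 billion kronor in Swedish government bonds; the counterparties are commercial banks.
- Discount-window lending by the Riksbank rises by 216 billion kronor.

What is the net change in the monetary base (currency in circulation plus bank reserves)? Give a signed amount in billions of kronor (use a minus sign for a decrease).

Riksbank balance sheet:
  Assets:      Securities +263B, Loans to banks +216B, Foreign assets +376B
  Liabilities: Bank reserves +1043B, Currency in circulation −188B
Commercial banking system:
  Assets:      Reserves at CB +1043B, Securities −263B, Foreign assets −376B
  Liabilities: Checkable deposits +188B, Borrowings from CB +216B
Monetary base = currency + reserves: −188B + (+1043B) = +855 billion.

+855 billion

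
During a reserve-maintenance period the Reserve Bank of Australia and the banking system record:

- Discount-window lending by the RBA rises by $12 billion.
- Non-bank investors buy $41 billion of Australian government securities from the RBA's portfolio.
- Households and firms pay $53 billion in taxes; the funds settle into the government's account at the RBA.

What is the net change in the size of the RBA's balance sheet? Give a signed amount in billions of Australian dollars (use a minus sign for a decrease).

-$29 billion

RBA balance sheet:
  Assets:      Securities −$41B, Loans to banks +$12B
  Liabilities: Bank reserves −$82B, Government deposits +$53B
Change in total RBA assets = -$29 billion.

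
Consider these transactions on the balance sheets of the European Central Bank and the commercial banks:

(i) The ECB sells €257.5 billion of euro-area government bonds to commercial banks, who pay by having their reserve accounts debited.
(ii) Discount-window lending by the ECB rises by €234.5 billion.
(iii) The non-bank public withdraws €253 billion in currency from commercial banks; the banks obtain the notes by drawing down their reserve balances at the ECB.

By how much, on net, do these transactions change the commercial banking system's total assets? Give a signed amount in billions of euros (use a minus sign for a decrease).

-€18.5 billion

ECB balance sheet:
  Assets:      Securities −€257.5B, Loans to banks +€234.5B
  Liabilities: Bank reserves −€276B, Currency in circulation +€253B
Commercial banking system:
  Assets:      Reserves at CB −€276B, Securities +€257.5B
  Liabilities: Checkable deposits −€253B, Borrowings from CB +€234.5B
Change in total bank assets = -€18.5 billion.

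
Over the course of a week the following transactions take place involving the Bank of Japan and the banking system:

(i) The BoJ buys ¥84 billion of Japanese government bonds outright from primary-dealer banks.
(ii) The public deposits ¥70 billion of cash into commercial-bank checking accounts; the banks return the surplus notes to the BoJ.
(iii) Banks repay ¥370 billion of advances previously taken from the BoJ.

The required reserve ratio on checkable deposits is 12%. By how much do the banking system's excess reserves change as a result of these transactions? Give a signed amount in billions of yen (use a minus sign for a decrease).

OMO purchase (from banks) ¥84 billion: reserves +¥84B, deposits 0.
Currency deposit ¥70 billion: reserves +¥70B, deposits +¥70B.
Discount-window repayment ¥370 billion: reserves −¥370B, deposits 0.
Totals: Δreserves = −¥216B, Δdeposits = +¥70B.
Δrequired reserves = 12% × +¥70B = +¥8.4B.
Δexcess reserves = Δreserves − Δrequired = −¥216B − (+¥8.4B) = -¥224.4 billion.

-¥224.4 billion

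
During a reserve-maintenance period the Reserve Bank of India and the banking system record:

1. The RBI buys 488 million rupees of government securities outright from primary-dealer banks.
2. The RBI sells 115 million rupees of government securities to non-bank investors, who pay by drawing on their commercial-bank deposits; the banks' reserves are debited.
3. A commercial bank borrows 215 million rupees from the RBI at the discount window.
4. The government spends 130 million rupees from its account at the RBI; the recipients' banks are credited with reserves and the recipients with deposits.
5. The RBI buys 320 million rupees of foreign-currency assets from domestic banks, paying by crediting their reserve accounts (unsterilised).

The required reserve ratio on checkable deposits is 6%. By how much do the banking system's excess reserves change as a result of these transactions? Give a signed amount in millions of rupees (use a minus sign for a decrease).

+1037.1 million

OMO purchase (from banks) 488 million rupees: reserves +488M, deposits 0.
Asset sale (to non-banks) 115 million rupees: reserves −115M, deposits −115M.
Discount-window loan 215 million rupees: reserves +215M, deposits 0.
Government spending 130 million rupees: reserves +130M, deposits +130M.
FX purchase 320 million rupees: reserves +320M, deposits 0.
Totals: Δreserves = +1038M, Δdeposits = +15M.
Δrequired reserves = 6% × +15M = +0.9M.
Δexcess reserves = Δreserves − Δrequired = +1038M − (+0.9M) = +1037.1 million.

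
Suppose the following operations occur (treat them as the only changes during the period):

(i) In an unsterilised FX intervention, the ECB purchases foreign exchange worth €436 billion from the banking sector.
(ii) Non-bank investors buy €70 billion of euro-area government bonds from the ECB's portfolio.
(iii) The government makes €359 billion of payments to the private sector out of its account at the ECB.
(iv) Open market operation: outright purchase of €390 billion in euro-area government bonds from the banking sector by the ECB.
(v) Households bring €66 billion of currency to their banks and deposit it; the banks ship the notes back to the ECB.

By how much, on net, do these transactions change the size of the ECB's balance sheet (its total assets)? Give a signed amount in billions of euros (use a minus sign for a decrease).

ECB balance sheet:
  Assets:      Securities +€320B, Foreign assets +€436B
  Liabilities: Bank reserves +€1181B, Currency in circulation −€66B, Government deposits −€359B
Commercial banking system:
  Assets:      Reserves at CB +€1181B, Securities −€390B, Foreign assets −€436B
  Liabilities: Checkable deposits +€355B
Change in total ECB assets = +€756 billion.

+€756 billion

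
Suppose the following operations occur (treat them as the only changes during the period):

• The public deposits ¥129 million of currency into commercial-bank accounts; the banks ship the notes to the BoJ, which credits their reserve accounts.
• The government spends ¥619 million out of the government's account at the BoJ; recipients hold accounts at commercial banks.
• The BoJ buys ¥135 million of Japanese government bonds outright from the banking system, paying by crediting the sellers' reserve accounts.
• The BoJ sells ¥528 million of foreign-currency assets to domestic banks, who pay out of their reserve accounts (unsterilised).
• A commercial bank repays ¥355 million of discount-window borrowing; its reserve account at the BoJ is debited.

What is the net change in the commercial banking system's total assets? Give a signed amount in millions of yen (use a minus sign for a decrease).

+¥393 million

BoJ balance sheet:
  Assets:      Securities +¥135M, Loans to banks −¥355M, Foreign assets −¥528M
  Liabilities: Currency in circulation −¥129M, Government deposits −¥619M
Commercial banking system:
  Assets:      Securities −¥135M, Foreign assets +¥528M
  Liabilities: Checkable deposits +¥748M, Borrowings from CB −¥355M
Change in total bank assets = +¥393 million.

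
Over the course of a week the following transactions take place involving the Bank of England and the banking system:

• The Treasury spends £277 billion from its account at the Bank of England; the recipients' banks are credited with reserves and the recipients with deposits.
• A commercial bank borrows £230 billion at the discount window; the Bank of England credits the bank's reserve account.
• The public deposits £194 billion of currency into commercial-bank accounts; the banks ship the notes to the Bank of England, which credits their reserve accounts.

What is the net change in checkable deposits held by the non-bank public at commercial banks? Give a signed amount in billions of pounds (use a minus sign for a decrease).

+£471 billion

Bank of England balance sheet:
  Assets:      Loans to banks +£230B
  Liabilities: Bank reserves +£701B, Currency in circulation −£194B, Government deposits −£277B
Commercial banking system:
  Assets:      Reserves at CB +£701B
  Liabilities: Checkable deposits +£471B, Borrowings from CB +£230B
So the change in checkable deposits held by the non-bank public at commercial banks is +£471 billion.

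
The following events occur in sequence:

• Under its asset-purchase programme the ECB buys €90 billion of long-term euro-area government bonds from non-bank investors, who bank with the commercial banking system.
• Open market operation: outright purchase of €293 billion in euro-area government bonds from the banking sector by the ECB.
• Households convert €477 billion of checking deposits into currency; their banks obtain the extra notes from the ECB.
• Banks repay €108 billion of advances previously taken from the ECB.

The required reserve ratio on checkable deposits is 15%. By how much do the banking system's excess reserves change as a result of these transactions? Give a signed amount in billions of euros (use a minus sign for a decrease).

-€143.95 billion

Asset purchase (from non-banks) €90 billion: reserves +€90B, deposits +€90B.
OMO purchase (from banks) €293 billion: reserves +€293B, deposits 0.
Currency withdrawal €477 billion: reserves −€477B, deposits −€477B.
Discount-window repayment €108 billion: reserves −€108B, deposits 0.
Totals: Δreserves = −€202B, Δdeposits = −€387B.
Δrequired reserves = 15% × −€387B = −€58.05B.
Δexcess reserves = Δreserves − Δrequired = −€202B − (−€58.05B) = -€143.95 billion.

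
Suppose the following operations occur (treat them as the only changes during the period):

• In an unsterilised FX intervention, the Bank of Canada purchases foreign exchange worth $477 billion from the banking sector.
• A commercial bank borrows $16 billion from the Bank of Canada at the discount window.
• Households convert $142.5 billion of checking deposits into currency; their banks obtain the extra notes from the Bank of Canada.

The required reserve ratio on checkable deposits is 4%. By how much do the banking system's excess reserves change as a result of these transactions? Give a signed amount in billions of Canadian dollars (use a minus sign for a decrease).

+$356.2 billion

FX purchase $477 billion: reserves +$477B, deposits 0.
Discount-window loan $16 billion: reserves +$16B, deposits 0.
Currency withdrawal $142.5 billion: reserves −$142.5B, deposits −$142.5B.
Totals: Δreserves = +$350.5B, Δdeposits = −$142.5B.
Δrequired reserves = 4% × −$142.5B = −$5.7B.
Δexcess reserves = Δreserves − Δrequired = +$350.5B − (−$5.7B) = +$356.2 billion.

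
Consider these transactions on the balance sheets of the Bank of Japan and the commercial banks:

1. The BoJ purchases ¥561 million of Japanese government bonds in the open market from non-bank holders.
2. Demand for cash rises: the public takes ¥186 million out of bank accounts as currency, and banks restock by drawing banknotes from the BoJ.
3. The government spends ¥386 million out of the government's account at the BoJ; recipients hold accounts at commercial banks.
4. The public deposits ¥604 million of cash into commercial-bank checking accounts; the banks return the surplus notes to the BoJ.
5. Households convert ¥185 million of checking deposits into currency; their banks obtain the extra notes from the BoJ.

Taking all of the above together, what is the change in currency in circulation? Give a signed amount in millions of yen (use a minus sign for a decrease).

Asset purchase (from non-banks) ¥561 million: no currency enters or leaves circulation → 0.
Currency withdrawal ¥186 million: notes leave the central bank → +¥186M.
Government spending ¥386 million: no currency enters or leaves circulation → 0.
Currency deposit ¥604 million: notes return to the central bank → −¥604M.
Currency withdrawal ¥185 million: notes leave the central bank → +¥185M.
Net: 0 + 186 + 0 − 604 + 185 = -¥233 million.

-¥233 million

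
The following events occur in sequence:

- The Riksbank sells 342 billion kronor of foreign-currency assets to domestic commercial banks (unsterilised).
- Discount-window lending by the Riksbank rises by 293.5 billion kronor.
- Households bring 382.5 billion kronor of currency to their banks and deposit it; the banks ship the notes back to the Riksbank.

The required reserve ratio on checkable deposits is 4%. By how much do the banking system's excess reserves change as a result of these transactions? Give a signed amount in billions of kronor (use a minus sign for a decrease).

FX sale 342 billion kronor: reserves −342B, deposits 0.
Discount-window loan 293.5 billion kronor: reserves +293.5B, deposits 0.
Currency deposit 382.5 billion kronor: reserves +382.5B, deposits +382.5B.
Totals: Δreserves = +334B, Δdeposits = +382.5B.
Δrequired reserves = 4% × +382.5B = +15.3B.
Δexcess reserves = Δreserves − Δrequired = +334B − (+15.3B) = +318.7 billion.

+318.7 billion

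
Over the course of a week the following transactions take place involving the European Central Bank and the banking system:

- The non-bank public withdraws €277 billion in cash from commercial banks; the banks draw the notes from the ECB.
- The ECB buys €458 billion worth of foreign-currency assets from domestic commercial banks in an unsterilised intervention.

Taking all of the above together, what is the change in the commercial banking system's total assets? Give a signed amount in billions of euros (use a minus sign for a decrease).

Currency withdrawal €277 billion: bank balance sheets shrink → −€277B.
FX purchase €458 billion: just an asset swap on bank balance sheets → 0.
Net: −277 + 0 = -€277 billion.

-€277 billion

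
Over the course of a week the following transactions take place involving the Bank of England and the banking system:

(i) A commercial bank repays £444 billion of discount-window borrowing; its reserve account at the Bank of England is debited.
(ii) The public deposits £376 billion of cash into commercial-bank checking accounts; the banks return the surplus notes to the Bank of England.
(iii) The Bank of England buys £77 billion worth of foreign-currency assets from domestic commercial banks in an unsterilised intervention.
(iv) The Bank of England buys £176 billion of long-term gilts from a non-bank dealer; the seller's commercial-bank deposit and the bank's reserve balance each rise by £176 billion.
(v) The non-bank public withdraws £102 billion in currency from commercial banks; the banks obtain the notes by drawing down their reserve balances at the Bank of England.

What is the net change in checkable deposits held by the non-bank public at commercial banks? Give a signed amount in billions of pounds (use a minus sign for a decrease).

+£450 billion

Bank of England balance sheet:
  Assets:      Securities +£176B, Loans to banks −£444B, Foreign assets +£77B
  Liabilities: Bank reserves +£83B, Currency in circulation −£274B
Commercial banking system:
  Assets:      Reserves at CB +£83B, Foreign assets −£77B
  Liabilities: Checkable deposits +£450B, Borrowings from CB −£444B
So the change in checkable deposits held by the non-bank public at commercial banks is +£450 billion.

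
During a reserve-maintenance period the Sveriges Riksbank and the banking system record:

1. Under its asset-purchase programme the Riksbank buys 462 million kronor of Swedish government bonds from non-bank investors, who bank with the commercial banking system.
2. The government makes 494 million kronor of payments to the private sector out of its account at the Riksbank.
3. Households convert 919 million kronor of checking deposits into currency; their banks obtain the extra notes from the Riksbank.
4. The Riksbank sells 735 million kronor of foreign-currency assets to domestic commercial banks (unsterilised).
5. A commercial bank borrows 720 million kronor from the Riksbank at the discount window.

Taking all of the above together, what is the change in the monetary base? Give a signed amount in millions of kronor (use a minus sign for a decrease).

+941 million

Asset purchase (from non-banks) 462 million kronor: Riksbank balance sheet expands → +462M.
Government spending 494 million kronor: a non-base liability converts back to reserves → +494M.
Currency withdrawal 919 million kronor: just a shift between currency and reserves — both are base money → 0.
FX sale 735 million kronor: Riksbank balance sheet contracts → −735M.
Discount-window loan 720 million kronor: Riksbank balance sheet expands → +720M.
Net: 462 + 494 + 0 − 735 + 720 = +941 million.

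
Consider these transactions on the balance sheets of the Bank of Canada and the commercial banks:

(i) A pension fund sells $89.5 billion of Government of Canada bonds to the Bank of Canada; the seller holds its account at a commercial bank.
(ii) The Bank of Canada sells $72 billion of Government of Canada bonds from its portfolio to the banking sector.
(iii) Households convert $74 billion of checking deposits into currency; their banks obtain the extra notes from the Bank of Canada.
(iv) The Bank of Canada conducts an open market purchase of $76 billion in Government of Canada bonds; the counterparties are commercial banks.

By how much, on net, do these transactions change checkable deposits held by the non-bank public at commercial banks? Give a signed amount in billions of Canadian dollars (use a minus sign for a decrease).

Bank of Canada balance sheet:
  Assets:      Securities +$93.5B
  Liabilities: Bank reserves +$19.5B, Currency in circulation +$74B
Commercial banking system:
  Assets:      Reserves at CB +$19.5B, Securities −$4B
  Liabilities: Checkable deposits +$15.5B
So the change in checkable deposits held by the non-bank public at commercial banks is +$15.5 billion.

+$15.5 billion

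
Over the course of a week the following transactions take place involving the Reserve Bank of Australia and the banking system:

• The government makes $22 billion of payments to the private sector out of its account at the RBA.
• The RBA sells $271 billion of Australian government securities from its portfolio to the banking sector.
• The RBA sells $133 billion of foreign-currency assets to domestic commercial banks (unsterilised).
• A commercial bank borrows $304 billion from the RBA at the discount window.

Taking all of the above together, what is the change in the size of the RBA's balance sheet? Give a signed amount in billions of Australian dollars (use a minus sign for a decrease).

-$100 billion

Government spending $22 billion: only the composition of liabilities changes → 0.
OMO sale (to banks) $271 billion: an RBA asset is shed → −$271B.
FX sale $133 billion: an RBA asset is shed → −$133B.
Discount-window loan $304 billion: an RBA asset is acquired → +$304B.
Net: 0 − 271 − 133 + 304 = -$100 billion.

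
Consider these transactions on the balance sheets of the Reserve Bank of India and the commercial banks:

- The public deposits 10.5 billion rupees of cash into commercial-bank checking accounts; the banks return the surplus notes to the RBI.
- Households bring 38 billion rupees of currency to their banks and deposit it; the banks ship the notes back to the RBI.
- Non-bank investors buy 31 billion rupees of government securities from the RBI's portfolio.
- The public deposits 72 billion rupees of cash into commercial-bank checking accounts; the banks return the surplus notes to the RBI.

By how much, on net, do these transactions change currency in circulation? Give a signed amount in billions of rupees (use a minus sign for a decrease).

-120.5 billion

Currency deposit 10.5 billion rupees: notes return to the central bank → −10.5B.
Currency deposit 38 billion rupees: notes return to the central bank → −38B.
Asset sale (to non-banks) 31 billion rupees: no currency enters or leaves circulation → 0.
Currency deposit 72 billion rupees: notes return to the central bank → −72B.
Net: −10.5 − 38 + 0 − 72 = -120.5 billion.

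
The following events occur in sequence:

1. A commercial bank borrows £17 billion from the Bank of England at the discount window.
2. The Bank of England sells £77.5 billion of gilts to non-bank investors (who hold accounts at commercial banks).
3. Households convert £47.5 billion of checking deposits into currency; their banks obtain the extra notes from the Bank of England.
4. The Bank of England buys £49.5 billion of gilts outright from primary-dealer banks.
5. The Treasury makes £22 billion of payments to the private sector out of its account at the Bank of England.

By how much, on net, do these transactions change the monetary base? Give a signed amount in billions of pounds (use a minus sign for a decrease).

+£11 billion

Discount-window loan £17 billion: Bank of England balance sheet expands → +£17B.
Asset sale (to non-banks) £77.5 billion: Bank of England balance sheet contracts → −£77.5B.
Currency withdrawal £47.5 billion: just a shift between currency and reserves — both are base money → 0.
OMO purchase (from banks) £49.5 billion: Bank of England balance sheet expands → +£49.5B.
Government spending £22 billion: a non-base liability converts back to reserves → +£22B.
Net: 17 − 77.5 + 0 + 49.5 + 22 = +£11 billion.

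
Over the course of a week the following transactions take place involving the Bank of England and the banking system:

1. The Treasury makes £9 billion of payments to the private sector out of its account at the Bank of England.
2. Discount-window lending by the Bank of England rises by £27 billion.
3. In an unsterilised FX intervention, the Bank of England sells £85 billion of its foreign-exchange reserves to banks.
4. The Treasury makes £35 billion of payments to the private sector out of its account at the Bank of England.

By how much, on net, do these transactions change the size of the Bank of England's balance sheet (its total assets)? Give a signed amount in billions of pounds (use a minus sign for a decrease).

-£58 billion

Bank of England balance sheet:
  Assets:      Loans to banks +£27B, Foreign assets −£85B
  Liabilities: Bank reserves −£14B, Government deposits −£44B
Change in total Bank of England assets = -£58 billion.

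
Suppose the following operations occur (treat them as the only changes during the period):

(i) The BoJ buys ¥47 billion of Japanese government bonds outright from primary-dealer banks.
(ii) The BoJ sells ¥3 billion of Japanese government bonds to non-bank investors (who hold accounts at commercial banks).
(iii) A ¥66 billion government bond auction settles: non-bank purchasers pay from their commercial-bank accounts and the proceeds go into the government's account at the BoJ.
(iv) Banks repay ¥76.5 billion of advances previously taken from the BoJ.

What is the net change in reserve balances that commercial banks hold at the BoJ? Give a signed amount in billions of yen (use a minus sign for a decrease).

OMO purchase (from banks) ¥47 billion: the BoJ pays by crediting reserve accounts → +¥47B.
Asset sale (to non-banks) ¥3 billion: the non-bank buyers' banks settle from reserves → −¥3B.
Government account inflow ¥66 billion: funds move from bank reserves into the government account → −¥66B.
Discount-window repayment ¥76.5 billion: repayment is debited from reserves → −¥76.5B.
Net: 47 − 3 − 66 − 76.5 = -¥98.5 billion.

-¥98.5 billion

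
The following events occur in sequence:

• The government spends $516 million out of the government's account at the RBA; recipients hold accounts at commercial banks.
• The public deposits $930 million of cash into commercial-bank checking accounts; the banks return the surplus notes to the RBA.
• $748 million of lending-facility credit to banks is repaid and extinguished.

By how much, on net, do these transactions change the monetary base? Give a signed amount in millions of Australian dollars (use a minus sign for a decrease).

RBA balance sheet:
  Assets:      Loans to banks −$748M
  Liabilities: Bank reserves +$698M, Currency in circulation −$930M, Government deposits −$516M
Commercial banking system:
  Assets:      Reserves at CB +$698M
  Liabilities: Checkable deposits +$1446M, Borrowings from CB −$748M
Monetary base = currency + reserves: −$930M + (+$698M) = -$232 million.

-$232 million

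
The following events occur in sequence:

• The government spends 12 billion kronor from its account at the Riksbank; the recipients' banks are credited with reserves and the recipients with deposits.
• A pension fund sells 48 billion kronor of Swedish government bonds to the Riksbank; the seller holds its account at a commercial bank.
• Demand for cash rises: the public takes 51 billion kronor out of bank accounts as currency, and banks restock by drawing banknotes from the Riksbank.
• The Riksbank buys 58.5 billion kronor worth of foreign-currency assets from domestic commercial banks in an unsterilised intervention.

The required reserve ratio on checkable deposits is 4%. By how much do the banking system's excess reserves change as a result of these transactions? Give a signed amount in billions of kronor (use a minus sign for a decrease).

Government spending 12 billion kronor: reserves +12B, deposits +12B.
Asset purchase (from non-banks) 48 billion kronor: reserves +48B, deposits +48B.
Currency withdrawal 51 billion kronor: reserves −51B, deposits −51B.
FX purchase 58.5 billion kronor: reserves +58.5B, deposits 0.
Totals: Δreserves = +67.5B, Δdeposits = +9B.
Δrequired reserves = 4% × +9B = +0.36B.
Δexcess reserves = Δreserves − Δrequired = +67.5B − (+0.36B) = +67.14 billion.

+67.14 billion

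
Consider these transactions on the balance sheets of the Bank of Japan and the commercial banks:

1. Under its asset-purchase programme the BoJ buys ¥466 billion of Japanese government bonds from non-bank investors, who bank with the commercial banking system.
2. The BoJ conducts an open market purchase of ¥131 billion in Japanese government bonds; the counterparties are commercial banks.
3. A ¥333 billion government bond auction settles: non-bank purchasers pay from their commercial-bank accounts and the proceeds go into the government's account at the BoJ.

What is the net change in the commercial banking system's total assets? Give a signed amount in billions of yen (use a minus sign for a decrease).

+¥133 billion

Asset purchase (from non-banks) ¥466 billion: bank balance sheets expand → +¥466B.
OMO purchase (from banks) ¥131 billion: just an asset swap on bank balance sheets → 0.
Government account inflow ¥333 billion: bank balance sheets shrink → −¥333B.
Net: 466 + 0 − 333 = +¥133 billion.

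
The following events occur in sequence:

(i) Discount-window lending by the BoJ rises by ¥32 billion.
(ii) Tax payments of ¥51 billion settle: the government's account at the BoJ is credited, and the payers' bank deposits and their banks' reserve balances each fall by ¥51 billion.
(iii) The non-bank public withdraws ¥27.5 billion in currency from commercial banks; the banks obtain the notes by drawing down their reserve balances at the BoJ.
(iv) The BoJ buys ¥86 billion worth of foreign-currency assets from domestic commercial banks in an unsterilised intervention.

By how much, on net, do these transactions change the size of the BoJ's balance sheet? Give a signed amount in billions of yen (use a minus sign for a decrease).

+¥118 billion

Discount-window loan ¥32 billion: a BoJ asset is acquired → +¥32B.
Government account inflow ¥51 billion: only the composition of liabilities changes → 0.
Currency withdrawal ¥27.5 billion: only the composition of liabilities changes → 0.
FX purchase ¥86 billion: a BoJ asset is acquired → +¥86B.
Net: 32 + 0 + 0 + 86 = +¥118 billion.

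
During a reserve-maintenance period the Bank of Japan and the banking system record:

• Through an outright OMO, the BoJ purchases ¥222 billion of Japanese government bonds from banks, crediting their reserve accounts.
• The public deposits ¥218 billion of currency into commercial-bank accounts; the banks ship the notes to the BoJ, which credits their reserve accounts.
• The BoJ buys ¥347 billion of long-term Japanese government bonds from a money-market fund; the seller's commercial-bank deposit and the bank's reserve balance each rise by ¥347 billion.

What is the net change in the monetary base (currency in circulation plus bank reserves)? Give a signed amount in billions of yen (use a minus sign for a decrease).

+¥569 billion

BoJ balance sheet:
  Assets:      Securities +¥569B
  Liabilities: Bank reserves +¥787B, Currency in circulation −¥218B
Commercial banking system:
  Assets:      Reserves at CB +¥787B, Securities −¥222B
  Liabilities: Checkable deposits +¥565B
Monetary base = currency + reserves: −¥218B + (+¥787B) = +¥569 billion.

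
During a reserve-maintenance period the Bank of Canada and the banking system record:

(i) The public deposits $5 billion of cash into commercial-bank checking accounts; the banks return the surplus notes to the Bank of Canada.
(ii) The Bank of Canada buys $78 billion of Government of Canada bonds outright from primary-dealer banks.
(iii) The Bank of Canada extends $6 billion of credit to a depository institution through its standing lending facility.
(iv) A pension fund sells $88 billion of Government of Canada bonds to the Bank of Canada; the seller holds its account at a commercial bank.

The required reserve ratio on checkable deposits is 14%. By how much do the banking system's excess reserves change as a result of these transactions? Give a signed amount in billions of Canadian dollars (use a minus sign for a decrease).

Currency deposit $5 billion: reserves +$5B, deposits +$5B.
OMO purchase (from banks) $78 billion: reserves +$78B, deposits 0.
Discount-window loan $6 billion: reserves +$6B, deposits 0.
Asset purchase (from non-banks) $88 billion: reserves +$88B, deposits +$88B.
Totals: Δreserves = +$177B, Δdeposits = +$93B.
Δrequired reserves = 14% × +$93B = +$13.02B.
Δexcess reserves = Δreserves − Δrequired = +$177B − (+$13.02B) = +$163.98 billion.

+$163.98 billion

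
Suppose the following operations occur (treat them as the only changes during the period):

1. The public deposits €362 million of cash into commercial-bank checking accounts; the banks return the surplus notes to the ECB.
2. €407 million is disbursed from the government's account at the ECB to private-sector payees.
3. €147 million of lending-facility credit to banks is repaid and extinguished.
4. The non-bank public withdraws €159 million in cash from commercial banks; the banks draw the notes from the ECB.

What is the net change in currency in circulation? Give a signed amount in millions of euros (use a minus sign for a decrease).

-€203 million

Currency deposit €362 million: notes return to the central bank → −€362M.
Government spending €407 million: no currency enters or leaves circulation → 0.
Discount-window repayment €147 million: no currency enters or leaves circulation → 0.
Currency withdrawal €159 million: notes leave the central bank → +€159M.
Net: −362 + 0 + 0 + 159 = -€203 million.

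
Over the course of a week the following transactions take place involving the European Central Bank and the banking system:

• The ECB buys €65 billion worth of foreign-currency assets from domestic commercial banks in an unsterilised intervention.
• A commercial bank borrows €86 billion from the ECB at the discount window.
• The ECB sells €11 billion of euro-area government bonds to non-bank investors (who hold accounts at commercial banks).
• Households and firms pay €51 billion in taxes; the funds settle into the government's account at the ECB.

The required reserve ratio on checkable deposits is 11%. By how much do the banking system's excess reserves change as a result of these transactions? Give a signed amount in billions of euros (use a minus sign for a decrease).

+€95.82 billion

FX purchase €65 billion: reserves +€65B, deposits 0.
Discount-window loan €86 billion: reserves +€86B, deposits 0.
Asset sale (to non-banks) €11 billion: reserves −€11B, deposits −€11B.
Government account inflow €51 billion: reserves −€51B, deposits −€51B.
Totals: Δreserves = +€89B, Δdeposits = −€62B.
Δrequired reserves = 11% × −€62B = −€6.82B.
Δexcess reserves = Δreserves − Δrequired = +€89B − (−€6.82B) = +€95.82 billion.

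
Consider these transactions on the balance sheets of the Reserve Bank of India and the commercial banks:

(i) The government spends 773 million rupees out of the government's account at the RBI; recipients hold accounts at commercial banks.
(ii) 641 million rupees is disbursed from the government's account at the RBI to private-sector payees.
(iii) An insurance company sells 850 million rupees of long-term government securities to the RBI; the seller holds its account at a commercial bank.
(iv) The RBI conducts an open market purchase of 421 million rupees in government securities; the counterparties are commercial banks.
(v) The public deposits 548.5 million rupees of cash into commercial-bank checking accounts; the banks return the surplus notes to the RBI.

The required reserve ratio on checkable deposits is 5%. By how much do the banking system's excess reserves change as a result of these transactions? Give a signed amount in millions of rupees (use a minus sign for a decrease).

+3092.875 million

Government spending 773 million rupees: reserves +773M, deposits +773M.
Government spending 641 million rupees: reserves +641M, deposits +641M.
Asset purchase (from non-banks) 850 million rupees: reserves +850M, deposits +850M.
OMO purchase (from banks) 421 million rupees: reserves +421M, deposits 0.
Currency deposit 548.5 million rupees: reserves +548.5M, deposits +548.5M.
Totals: Δreserves = +3233.5M, Δdeposits = +2812.5M.
Δrequired reserves = 5% × +2812.5M = +140.625M.
Δexcess reserves = Δreserves − Δrequired = +3233.5M − (+140.625M) = +3092.875 million.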